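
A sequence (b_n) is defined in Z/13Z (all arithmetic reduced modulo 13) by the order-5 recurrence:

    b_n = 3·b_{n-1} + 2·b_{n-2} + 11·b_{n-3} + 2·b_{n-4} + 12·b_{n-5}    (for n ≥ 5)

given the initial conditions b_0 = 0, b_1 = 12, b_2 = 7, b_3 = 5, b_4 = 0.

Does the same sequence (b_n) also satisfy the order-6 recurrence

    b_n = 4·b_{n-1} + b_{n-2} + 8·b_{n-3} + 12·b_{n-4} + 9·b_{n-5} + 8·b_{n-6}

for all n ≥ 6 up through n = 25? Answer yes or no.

no

Terms b_0..b_25: 0, 12, 7, 5, 0, 7, 0, 4, 6, 1, 0, 11, 0, 5, 5, 8, 0, 3, 11, 11, 2, 12, 11, 12, 1, 1
n=6: candidate gives 0, actual b_6 = 0 ✓
n=7: candidate gives 5, actual b_7 = 4 ✗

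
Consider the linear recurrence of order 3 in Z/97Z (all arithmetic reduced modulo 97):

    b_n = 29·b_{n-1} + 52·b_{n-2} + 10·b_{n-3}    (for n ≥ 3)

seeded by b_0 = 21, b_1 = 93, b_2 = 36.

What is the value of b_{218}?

b_3 = 29·36 + 52·93 + 10·21 = 76
b_4 = 29·76 + 52·36 + 10·93 = 59
b_5 = 29·59 + 52·76 + 10·36 = 9
b_6 = 29·9 + 52·59 + 10·76 = 15
b_7 = 29·15 + 52·9 + 10·59 = 38
b_8 = 29·38 + 52·15 + 10·9 = 32
Continuing the recurrence:
  b_9 = 47;  b_10 = 12;  b_11 = 8;  b_12 = 65;  b_13 = 93;  b_14 = 46
  b_15 = 30;  b_16 = 21;  b_17 = 10;  b_18 = 33;  b_19 = 38;  b_20 = 8
  b_21 = 16;  b_22 = 96;  b_23 = 10;  b_24 = 10;  b_25 = 24;  b_26 = 55
  b_27 = 33;  b_28 = 80;  b_29 = 27;  b_30 = 35;  b_31 = 18;  b_32 = 90
  b_33 = 16;  b_34 = 86;  b_35 = 55;  b_36 = 19;  b_37 = 3;  b_38 = 73
  b_39 = 38;  b_40 = 78;  b_41 = 21;  b_42 = 1;  b_43 = 58;  b_44 = 4
  b_45 = 38;  b_46 = 47;  b_47 = 81;  b_48 = 32;  b_49 = 81;  b_50 = 70
  b_51 = 63;  b_52 = 69;  b_53 = 60;  b_54 = 41;  b_55 = 52;  b_56 = 69
  b_57 = 71;  b_58 = 56;  b_59 = 89;  b_60 = 92;  b_61 = 96;  b_62 = 19
  b_63 = 61;  b_64 = 31;  b_65 = 90;  b_66 = 79;  b_67 = 6;  b_68 = 41
  b_69 = 60;  b_70 = 52;  b_71 = 91;  b_72 = 26;  b_73 = 89;  b_74 = 90
  b_75 = 29;  b_76 = 9;  b_77 = 50;  b_78 = 74;  b_79 = 83;  b_80 = 62
  b_81 = 64;  b_82 = 90;  b_83 = 59;  b_84 = 47;  b_85 = 93;  b_86 = 8
  b_87 = 9;  b_88 = 55;  b_89 = 9;  b_90 = 10;  b_91 = 47;  b_92 = 33
  b_93 = 9;  b_94 = 22;  b_95 = 78;  b_96 = 4;  b_97 = 27;  b_98 = 25
  b_99 = 35;  b_100 = 63;  b_101 = 17;  b_102 = 45;  b_103 = 6;  b_104 = 65
  b_105 = 28;  b_106 = 81;  b_107 = 90;  b_108 = 21;  b_109 = 85;  b_110 = 92
  b_111 = 23;  b_112 = 93;  b_113 = 60;  b_114 = 16;  b_115 = 52;  b_116 = 30
  b_117 = 48;  b_118 = 77;  b_119 = 82;  b_120 = 72;  b_121 = 41;  b_122 = 30
  b_123 = 36;  b_124 = 7;  b_125 = 47;  b_126 = 50;  b_127 = 84;  b_128 = 74
  b_129 = 30;  b_130 = 29;  b_131 = 37;  b_132 = 68;  b_133 = 15;  b_134 = 73
  b_135 = 85;  b_136 = 9;  b_137 = 76;  b_138 = 30;  b_139 = 62;  b_140 = 44
  b_141 = 47;  b_142 = 3;  b_143 = 61;  b_144 = 67;  b_145 = 4;  b_146 = 39
  b_147 = 69;  b_148 = 92;  b_149 = 50;  b_150 = 37;  b_151 = 34;  b_152 = 15
  b_153 = 51;  b_154 = 77;  b_155 = 88;  b_156 = 82;  b_157 = 61;  b_158 = 26
  b_159 = 90;  b_160 = 13;  b_161 = 79;  b_162 = 84;  b_163 = 78;  b_164 = 48
  b_165 = 80;  b_166 = 67;  b_167 = 84;  b_168 = 27;  b_169 = 1;  b_170 = 42
  b_171 = 85;  b_172 = 3;  b_173 = 77;  b_174 = 38;  b_175 = 92;  b_176 = 79
  b_177 = 83;  b_178 = 63;  b_179 = 46;  b_180 = 8;  b_181 = 53;  b_182 = 85
  b_183 = 63;  b_184 = 84;  b_185 = 63;  b_186 = 35;  b_187 = 87;  b_188 = 26
  b_189 = 2;  b_190 = 49;  b_191 = 39;  b_192 = 13;  b_193 = 82;  b_194 = 49
  b_195 = 92;  b_196 = 22;  b_197 = 92;  b_198 = 76;  b_199 = 30;  b_200 = 19
  b_201 = 58;  b_202 = 60;  b_203 = 96;  b_204 = 82;  b_205 = 16;  b_206 = 62
  b_207 = 55;  b_208 = 32;  b_209 = 43;  b_210 = 66;  b_211 = 8;  b_212 = 20
  b_213 = 7;  b_214 = 62;  b_215 = 34;  b_216 = 12
b_217 = 29·12 + 52·34 + 10·62 = 20
b_218 = 29·20 + 52·12 + 10·34 = 89

89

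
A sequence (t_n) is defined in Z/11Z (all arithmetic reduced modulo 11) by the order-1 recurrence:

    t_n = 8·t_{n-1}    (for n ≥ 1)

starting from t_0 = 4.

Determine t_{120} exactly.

t_1 = 8·4 = 10
t_2 = 8·10 = 3
t_3 = 8·3 = 2
t_4 = 8·2 = 5
t_5 = 8·5 = 7
t_6 = 8·7 = 1
t_7 = 8·1 = 8
t_8 = 8·8 = 9
t_9 = 8·9 = 6
t_10 = 8·6 = 4
(t_10) = (4) = (t_0), so the sequence has period 10.
120 ≡ 0 (mod 10), hence t_120 = t_0 = 4.

4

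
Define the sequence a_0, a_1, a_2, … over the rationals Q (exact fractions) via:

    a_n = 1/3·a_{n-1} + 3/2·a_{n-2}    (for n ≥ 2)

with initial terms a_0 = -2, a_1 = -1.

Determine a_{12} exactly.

-426852365/5668704

a_2 = 1/3·-1 + 3/2·-2 = -10/3
a_3 = 1/3·-10/3 + 3/2·-1 = -47/18
a_4 = 1/3·-47/18 + 3/2·-10/3 = -317/54
a_5 = 1/3·-317/54 + 3/2·-47/18 = -1903/324
a_6 = 1/3·-1903/324 + 3/2·-317/54 = -5231/486
a_7 = 1/3·-5231/486 + 3/2·-1903/324 = -72305/5832
a_8 = 1/3·-72305/5832 + 3/2·-5231/486 = -354779/17496
a_9 = 1/3·-354779/17496 + 3/2·-72305/5832 = -2661793/104976
a_10 = 1/3·-2661793/104976 + 3/2·-354779/17496 = -6120413/157464
a_11 = 1/3·-6120413/157464 + 3/2·-2661793/104976 = -96350063/1889568
a_12 = 1/3·-96350063/1889568 + 3/2·-6120413/157464 = -426852365/5668704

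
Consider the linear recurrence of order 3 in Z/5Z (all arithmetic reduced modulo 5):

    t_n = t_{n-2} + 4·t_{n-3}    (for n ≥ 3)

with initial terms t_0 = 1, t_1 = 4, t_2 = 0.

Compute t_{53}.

3

t_3 = 0·0 + 1·4 + 4·1 = 3
t_4 = 0·3 + 1·0 + 4·4 = 1
t_5 = 0·1 + 1·3 + 4·0 = 3
t_6 = 0·3 + 1·1 + 4·3 = 3
t_7 = 0·3 + 1·3 + 4·1 = 2
t_8 = 0·2 + 1·3 + 4·3 = 0
t_9 = 0·0 + 1·2 + 4·3 = 4
t_10 = 0·4 + 1·0 + 4·2 = 3
t_11 = 0·3 + 1·4 + 4·0 = 4
t_12 = 0·4 + 1·3 + 4·4 = 4
t_13 = 0·4 + 1·4 + 4·3 = 1
t_14 = 0·1 + 1·4 + 4·4 = 0
t_15 = 0·0 + 1·1 + 4·4 = 2
t_16 = 0·2 + 1·0 + 4·1 = 4
t_17 = 0·4 + 1·2 + 4·0 = 2
t_18 = 0·2 + 1·4 + 4·2 = 2
t_19 = 0·2 + 1·2 + 4·4 = 3
t_20 = 0·3 + 1·2 + 4·2 = 0
t_21 = 0·0 + 1·3 + 4·2 = 1
t_22 = 0·1 + 1·0 + 4·3 = 2
t_23 = 0·2 + 1·1 + 4·0 = 1
t_24 = 0·1 + 1·2 + 4·1 = 1
t_25 = 0·1 + 1·1 + 4·2 = 4
t_26 = 0·4 + 1·1 + 4·1 = 0
(t_24, t_25, t_26) = (1, 4, 0) = (t_0, t_1, t_2), so the sequence has period 24.
53 ≡ 5 (mod 24), hence t_53 = t_5 = 3.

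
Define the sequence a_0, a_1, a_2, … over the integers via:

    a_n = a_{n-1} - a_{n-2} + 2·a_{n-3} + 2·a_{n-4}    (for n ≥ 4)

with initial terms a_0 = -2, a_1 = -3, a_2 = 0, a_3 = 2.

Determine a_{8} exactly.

-44

a_4 = 1·2 + -1·0 + 2·-3 + 2·-2 = -8
a_5 = 1·-8 + -1·2 + 2·0 + 2·-3 = -16
a_6 = 1·-16 + -1·-8 + 2·2 + 2·0 = -4
a_7 = 1·-4 + -1·-16 + 2·-8 + 2·2 = 0
a_8 = 1·0 + -1·-4 + 2·-16 + 2·-8 = -44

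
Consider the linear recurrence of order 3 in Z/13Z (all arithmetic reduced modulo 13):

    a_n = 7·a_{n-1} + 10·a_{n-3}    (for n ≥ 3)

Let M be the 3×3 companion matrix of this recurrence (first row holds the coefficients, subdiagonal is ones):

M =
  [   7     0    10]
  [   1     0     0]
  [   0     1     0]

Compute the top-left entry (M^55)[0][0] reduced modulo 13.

3

(M^55)[0][0] is the top entry after applying M 55 times to the unit state (1, 0, 0). Equivalently it is h_{57} for the auxiliary sequence (h_n) obeying the same recurrence with h_2 = 1 and h_i = 0 for 0 ≤ i < 2:
h_3 = 7·1 + 0·0 + 10·0 = 7
h_4 = 7·7 + 0·1 + 10·0 = 10
h_5 = 7·10 + 0·7 + 10·1 = 2
h_6 = 7·2 + 0·10 + 10·7 = 6
h_7 = 7·6 + 0·2 + 10·10 = 12
h_8 = 7·12 + 0·6 + 10·2 = 0
h_9 = 7·0 + 0·12 + 10·6 = 8
h_10 = 7·8 + 0·0 + 10·12 = 7
h_11 = 7·7 + 0·8 + 10·0 = 10
h_12 = 7·10 + 0·7 + 10·8 = 7
h_13 = 7·7 + 0·10 + 10·7 = 2
h_14 = 7·2 + 0·7 + 10·10 = 10
h_15 = 7·10 + 0·2 + 10·7 = 10
h_16 = 7·10 + 0·10 + 10·2 = 12
h_17 = 7·12 + 0·10 + 10·10 = 2
h_18 = 7·2 + 0·12 + 10·10 = 10
h_19 = 7·10 + 0·2 + 10·12 = 8
h_20 = 7·8 + 0·10 + 10·2 = 11
h_21 = 7·11 + 0·8 + 10·10 = 8
h_22 = 7·8 + 0·11 + 10·8 = 6
h_23 = 7·6 + 0·8 + 10·11 = 9
h_24 = 7·9 + 0·6 + 10·8 = 0
h_25 = 7·0 + 0·9 + 10·6 = 8
h_26 = 7·8 + 0·0 + 10·9 = 3
h_27 = 7·3 + 0·8 + 10·0 = 8
h_28 = 7·8 + 0·3 + 10·8 = 6
h_29 = 7·6 + 0·8 + 10·3 = 7
h_30 = 7·7 + 0·6 + 10·8 = 12
h_31 = 7·12 + 0·7 + 10·6 = 1
h_32 = 7·1 + 0·12 + 10·7 = 12
h_33 = 7·12 + 0·1 + 10·12 = 9
h_34 = 7·9 + 0·12 + 10·1 = 8
h_35 = 7·8 + 0·9 + 10·12 = 7
h_36 = 7·7 + 0·8 + 10·9 = 9
h_37 = 7·9 + 0·7 + 10·8 = 0
h_38 = 7·0 + 0·9 + 10·7 = 5
h_39 = 7·5 + 0·0 + 10·9 = 8
h_40 = 7·8 + 0·5 + 10·0 = 4
h_41 = 7·4 + 0·8 + 10·5 = 0
h_42 = 7·0 + 0·4 + 10·8 = 2
h_43 = 7·2 + 0·0 + 10·4 = 2
h_44 = 7·2 + 0·2 + 10·0 = 1
h_45 = 7·1 + 0·2 + 10·2 = 1
h_46 = 7·1 + 0·1 + 10·2 = 1
h_47 = 7·1 + 0·1 + 10·1 = 4
h_48 = 7·4 + 0·1 + 10·1 = 12
h_49 = 7·12 + 0·4 + 10·1 = 3
h_50 = 7·3 + 0·12 + 10·4 = 9
h_51 = 7·9 + 0·3 + 10·12 = 1
h_52 = 7·1 + 0·9 + 10·3 = 11
h_53 = 7·11 + 0·1 + 10·9 = 11
h_54 = 7·11 + 0·11 + 10·1 = 9
h_55 = 7·9 + 0·11 + 10·11 = 4
h_56 = 7·4 + 0·9 + 10·11 = 8
h_57 = 7·8 + 0·4 + 10·9 = 3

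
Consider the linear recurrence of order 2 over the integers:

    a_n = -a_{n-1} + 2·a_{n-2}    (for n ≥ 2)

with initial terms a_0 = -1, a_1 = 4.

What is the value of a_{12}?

-6826

a_2 = -1·4 + 2·-1 = -6
a_3 = -1·-6 + 2·4 = 14
a_4 = -1·14 + 2·-6 = -26
a_5 = -1·-26 + 2·14 = 54
a_6 = -1·54 + 2·-26 = -106
a_7 = -1·-106 + 2·54 = 214
a_8 = -1·214 + 2·-106 = -426
a_9 = -1·-426 + 2·214 = 854
a_10 = -1·854 + 2·-426 = -1706
a_11 = -1·-1706 + 2·854 = 3414
a_12 = -1·3414 + 2·-1706 = -6826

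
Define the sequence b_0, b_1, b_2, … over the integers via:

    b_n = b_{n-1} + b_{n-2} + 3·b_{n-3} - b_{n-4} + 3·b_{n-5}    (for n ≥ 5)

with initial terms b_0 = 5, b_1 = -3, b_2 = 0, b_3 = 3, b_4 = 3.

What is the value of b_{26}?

b_5 = 1·3 + 1·3 + 3·0 + -1·-3 + 3·5 = 24
b_6 = 1·24 + 1·3 + 3·3 + -1·0 + 3·-3 = 27
b_7 = 1·27 + 1·24 + 3·3 + -1·3 + 3·0 = 57
b_8 = 1·57 + 1·27 + 3·24 + -1·3 + 3·3 = 162
b_9 = 1·162 + 1·57 + 3·27 + -1·24 + 3·3 = 285
b_10 = 1·285 + 1·162 + 3·57 + -1·27 + 3·24 = 663
b_11 = 1·663 + 1·285 + 3·162 + -1·57 + 3·27 = 1458
b_12 = 1·1458 + 1·663 + 3·285 + -1·162 + 3·57 = 2985
b_13 = 1·2985 + 1·1458 + 3·663 + -1·285 + 3·162 = 6633
b_14 = 1·6633 + 1·2985 + 3·1458 + -1·663 + 3·285 = 14184
b_15 = 1·14184 + 1·6633 + 3·2985 + -1·1458 + 3·663 = 30303
b_16 = 1·30303 + 1·14184 + 3·6633 + -1·2985 + 3·1458 = 65775
b_17 = 1·65775 + 1·30303 + 3·14184 + -1·6633 + 3·2985 = 140952
b_18 = 1·140952 + 1·65775 + 3·30303 + -1·14184 + 3·6633 = 303351
b_19 = 1·303351 + 1·140952 + 3·65775 + -1·30303 + 3·14184 = 653877
b_20 = 1·653877 + 1·303351 + 3·140952 + -1·65775 + 3·30303 = 1405218
b_21 = 1·1405218 + 1·653877 + 3·303351 + -1·140952 + 3·65775 = 3025521
b_22 = 1·3025521 + 1·1405218 + 3·653877 + -1·303351 + 3·140952 = 6511875
b_23 = 1·6511875 + 1·3025521 + 3·1405218 + -1·653877 + 3·303351 = 14009226
b_24 = 1·14009226 + 1·6511875 + 3·3025521 + -1·1405218 + 3·653877 = 30154077
b_25 = 1·30154077 + 1·14009226 + 3·6511875 + -1·3025521 + 3·1405218 = 64889061
b_26 = 1·64889061 + 1·30154077 + 3·14009226 + -1·6511875 + 3·3025521 = 139635504

139635504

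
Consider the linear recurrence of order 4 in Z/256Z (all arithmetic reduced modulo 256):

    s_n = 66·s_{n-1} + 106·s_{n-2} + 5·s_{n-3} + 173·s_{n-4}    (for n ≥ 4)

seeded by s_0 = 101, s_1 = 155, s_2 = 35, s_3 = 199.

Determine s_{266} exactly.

s_4 = 66·199 + 106·35 + 5·155 + 173·101 = 20
s_5 = 66·20 + 106·199 + 5·35 + 173·155 = 252
s_6 = 66·252 + 106·20 + 5·199 + 173·35 = 202
s_7 = 66·202 + 106·252 + 5·20 + 173·199 = 75
s_8 = 66·75 + 106·202 + 5·252 + 173·20 = 106
s_9 = 66·106 + 106·75 + 5·202 + 173·252 = 160
Continuing the recurrence:
  s_10 = 29;  s_11 = 123;  s_12 = 122;  s_13 = 19;  s_14 = 106;  s_15 = 179
  s_16 = 219;  s_17 = 125;  s_18 = 9;  s_19 = 82;  s_20 = 78;  s_21 = 182
  s_22 = 231;  s_23 = 218;  s_24 = 30;  s_25 = 129;  s_26 = 11;  s_27 = 40
  s_28 = 169;  s_29 = 134;  s_30 = 189;  s_31 = 139;  s_32 = 235;  s_33 = 99
  s_34 = 68;  s_35 = 12;  s_36 = 254;  s_37 = 175;  s_38 = 122;  s_39 = 252
  s_40 = 141;  s_41 = 87;  s_42 = 46;  s_43 = 239;  s_44 = 166;  s_45 = 115
  s_46 = 35;  s_47 = 101;  s_48 = 245;  s_49 = 98;  s_50 = 86;  s_51 = 202
  s_52 = 43;  s_53 = 162;  s_54 = 162;  s_55 = 49;  s_56 = 239;  s_57 = 140
  s_58 = 125;  s_59 = 250;  s_60 = 117;  s_61 = 187;  s_62 = 3;  s_63 = 111
  s_64 = 148;  s_65 = 140;  s_66 = 146;  s_67 = 131;  s_68 = 250;  s_69 = 40
  s_70 = 13;  s_71 = 83;  s_72 = 130;  s_73 = 43;  s_74 = 82;  s_75 = 147
  s_76 = 139;  s_77 = 93;  s_78 = 209;  s_79 = 114;  s_80 = 174;  s_81 = 254
  s_82 = 255;  s_83 = 90;  s_84 = 86;  s_85 = 17;  s_86 = 19;  s_87 = 112
  s_88 = 49;  s_89 = 222;  s_90 = 141;  s_91 = 235;  s_92 = 107;  s_93 = 171
  s_94 = 68;  s_95 = 60;  s_96 = 70;  s_97 = 199;  s_98 = 106;  s_99 = 164
  s_100 = 93;  s_101 = 111;  s_102 = 246;  s_103 = 7;  s_104 = 174;  s_105 = 147
  s_106 = 83;  s_107 = 101;  s_108 = 221;  s_109 = 194;  s_110 = 150;  s_111 = 146
  s_112 = 227;  s_113 = 2;  s_114 = 186;  s_115 = 225;  s_116 = 119;  s_117 = 212
  s_118 = 5;  s_119 = 114;  s_120 = 5;  s_121 = 219;  s_122 = 35;  s_123 = 215
  s_124 = 148;  s_125 = 220;  s_126 = 218;  s_127 = 123;  s_128 = 74;  s_129 = 240
  s_130 = 61;  s_131 = 171;  s_132 = 10;  s_133 = 195;  s_134 = 250;  s_135 = 243
  s_136 = 187;  s_137 = 125;  s_138 = 89;  s_139 = 146;  s_140 = 78;  s_141 = 198
  s_142 = 87;  s_143 = 154;  s_144 = 78;  s_145 = 97;  s_146 = 27;  s_147 = 184
  s_148 = 57;  s_149 = 246;  s_150 = 221;  s_151 = 75;  s_152 = 43;  s_153 = 179
  s_154 = 196;  s_155 = 44;  s_156 = 14;  s_157 = 159;  s_158 = 26;  s_159 = 140
  s_160 = 109;  s_161 = 7;  s_162 = 62;  s_163 = 159;  s_164 = 118;  s_165 = 51
  s_166 = 3;  s_167 = 165;  s_168 = 133;  s_169 = 34;  s_170 = 22;  s_171 = 218
  s_172 = 219;  s_173 = 34;  s_174 = 146;  s_175 = 81;  s_176 = 255;  s_177 = 28
  s_178 = 13;  s_179 = 170;  s_180 = 21;  s_181 = 251;  s_182 = 131;  s_183 = 255
  s_184 = 20;  s_185 = 236;  s_186 = 162;  s_187 = 51;  s_188 = 90;  s_189 = 248
  s_190 = 173;  s_191 = 131;  s_192 = 18;  s_193 = 219;  s_194 = 98;  s_195 = 211
  s_196 = 107;  s_197 = 221;  s_198 = 161;  s_199 = 178;  s_200 = 46;  s_201 = 14
  s_202 = 239;  s_203 = 154;  s_204 = 6;  s_205 = 113;  s_206 = 35;  s_207 = 0
  s_208 = 193;  s_209 = 206;  s_210 = 173;  s_211 = 171;  s_212 = 43;  s_213 = 123
  s_214 = 196;  s_215 = 220;  s_216 = 86;  s_217 = 55;  s_218 = 138;  s_219 = 180
  s_220 = 189;  s_221 = 31;  s_222 = 6;  s_223 = 183;  s_224 = 254;  s_225 = 83
  s_226 = 51;  s_227 = 37;  s_228 = 237;  s_229 = 130;  s_230 = 214;  s_231 = 162
  s_232 = 19;  s_233 = 2;  s_234 = 42;  s_235 = 129;  s_236 = 135;  s_237 = 100
  s_238 = 149;  s_239 = 162;  s_240 = 165;  s_241 = 27;  s_242 = 35;  s_243 = 231
  s_244 = 20;  s_245 = 188;  s_246 = 234;  s_247 = 171;  s_248 = 42;  s_249 = 64
  s_250 = 93;  s_251 = 219;  s_252 = 154;  s_253 = 115;  s_254 = 138;  s_255 = 51
  s_256 = 155;  s_257 = 125;  s_258 = 169;  s_259 = 210;  s_260 = 78;  s_261 = 214
  s_262 = 199;  s_263 = 90;  s_264 = 126
s_265 = 66·126 + 106·90 + 5·199 + 173·214 = 65
s_266 = 66·65 + 106·126 + 5·90 + 173·199 = 43

43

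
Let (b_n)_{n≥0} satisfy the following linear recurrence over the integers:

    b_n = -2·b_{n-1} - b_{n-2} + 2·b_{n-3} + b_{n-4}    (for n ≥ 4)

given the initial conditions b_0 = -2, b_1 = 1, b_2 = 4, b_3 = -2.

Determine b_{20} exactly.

b_4 = -2·-2 + -1·4 + 2·1 + 1·-2 = 0
b_5 = -2·0 + -1·-2 + 2·4 + 1·1 = 11
b_6 = -2·11 + -1·0 + 2·-2 + 1·4 = -22
b_7 = -2·-22 + -1·11 + 2·0 + 1·-2 = 31
b_8 = -2·31 + -1·-22 + 2·11 + 1·0 = -18
b_9 = -2·-18 + -1·31 + 2·-22 + 1·11 = -28
b_10 = -2·-28 + -1·-18 + 2·31 + 1·-22 = 114
b_11 = -2·114 + -1·-28 + 2·-18 + 1·31 = -205
b_12 = -2·-205 + -1·114 + 2·-28 + 1·-18 = 222
b_13 = -2·222 + -1·-205 + 2·114 + 1·-28 = -39
b_14 = -2·-39 + -1·222 + 2·-205 + 1·114 = -440
b_15 = -2·-440 + -1·-39 + 2·222 + 1·-205 = 1158
b_16 = -2·1158 + -1·-440 + 2·-39 + 1·222 = -1732
b_17 = -2·-1732 + -1·1158 + 2·-440 + 1·-39 = 1387
b_18 = -2·1387 + -1·-1732 + 2·1158 + 1·-440 = 834
b_19 = -2·834 + -1·1387 + 2·-1732 + 1·1158 = -5361
b_20 = -2·-5361 + -1·834 + 2·1387 + 1·-1732 = 10930

10930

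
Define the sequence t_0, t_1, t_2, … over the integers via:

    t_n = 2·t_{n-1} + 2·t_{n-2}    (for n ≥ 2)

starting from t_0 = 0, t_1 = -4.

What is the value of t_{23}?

t_2 = 2·-4 + 2·0 = -8
t_3 = 2·-8 + 2·-4 = -24
t_4 = 2·-24 + 2·-8 = -64
t_5 = 2·-64 + 2·-24 = -176
t_6 = 2·-176 + 2·-64 = -480
t_7 = 2·-480 + 2·-176 = -1312
t_8 = 2·-1312 + 2·-480 = -3584
t_9 = 2·-3584 + 2·-1312 = -9792
t_10 = 2·-9792 + 2·-3584 = -26752
t_11 = 2·-26752 + 2·-9792 = -73088
t_12 = 2·-73088 + 2·-26752 = -199680
t_13 = 2·-199680 + 2·-73088 = -545536
t_14 = 2·-545536 + 2·-199680 = -1490432
t_15 = 2·-1490432 + 2·-545536 = -4071936
t_16 = 2·-4071936 + 2·-1490432 = -11124736
t_17 = 2·-11124736 + 2·-4071936 = -30393344
t_18 = 2·-30393344 + 2·-11124736 = -83036160
t_19 = 2·-83036160 + 2·-30393344 = -226859008
t_20 = 2·-226859008 + 2·-83036160 = -619790336
t_21 = 2·-619790336 + 2·-226859008 = -1693298688
t_22 = 2·-1693298688 + 2·-619790336 = -4626178048
t_23 = 2·-4626178048 + 2·-1693298688 = -12638953472

-12638953472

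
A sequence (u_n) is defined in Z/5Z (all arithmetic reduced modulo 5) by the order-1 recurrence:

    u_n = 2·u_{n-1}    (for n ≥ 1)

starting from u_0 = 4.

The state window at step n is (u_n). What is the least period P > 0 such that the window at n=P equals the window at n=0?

4

n=0: window = (4)
n=1: window = (3)
n=2: window = (1)
n=3: window = (2)
n=4: window = (4)
window at n=4 equals window at n=0 → period = 4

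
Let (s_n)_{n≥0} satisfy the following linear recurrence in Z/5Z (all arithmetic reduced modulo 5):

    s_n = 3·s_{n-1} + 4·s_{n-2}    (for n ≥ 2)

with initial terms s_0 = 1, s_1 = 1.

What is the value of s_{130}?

s_2 = 3·1 + 4·1 = 2
s_3 = 3·2 + 4·1 = 0
s_4 = 3·0 + 4·2 = 3
s_5 = 3·3 + 4·0 = 4
s_6 = 3·4 + 4·3 = 4
s_7 = 3·4 + 4·4 = 3
s_8 = 3·3 + 4·4 = 0
s_9 = 3·0 + 4·3 = 2
s_10 = 3·2 + 4·0 = 1
s_11 = 3·1 + 4·2 = 1
(s_10, s_11) = (1, 1) = (s_0, s_1), so the sequence has period 10.
130 ≡ 0 (mod 10), hence s_130 = s_0 = 1.

1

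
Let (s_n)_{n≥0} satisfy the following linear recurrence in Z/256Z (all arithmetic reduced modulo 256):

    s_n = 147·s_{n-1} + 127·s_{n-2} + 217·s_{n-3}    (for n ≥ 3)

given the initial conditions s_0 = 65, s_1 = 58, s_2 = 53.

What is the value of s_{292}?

s_3 = 147·53 + 127·58 + 217·65 = 78
s_4 = 147·78 + 127·53 + 217·58 = 63
s_5 = 147·63 + 127·78 + 217·53 = 204
s_6 = 147·204 + 127·63 + 217·78 = 131
s_7 = 147·131 + 127·204 + 217·63 = 212
s_8 = 147·212 + 127·131 + 217·204 = 165
Continuing the recurrence:
  s_9 = 246;  s_10 = 209;  s_11 = 234;  s_12 = 147;  s_13 = 168;  s_14 = 191
  s_15 = 160;  s_16 = 9;  s_17 = 114;  s_18 = 141;  s_19 = 38;  s_20 = 103
  s_21 = 132;  s_22 = 27;  s_23 = 76;  s_24 = 237;  s_25 = 174;  s_26 = 233
  s_27 = 2;  s_28 = 59;  s_29 = 96;  s_30 = 23;  s_31 = 216;  s_32 = 209
  s_33 = 170;  s_34 = 101;  s_35 = 126;  s_36 = 143;  s_37 = 60;  s_38 = 51
  s_39 = 68;  s_40 = 53;  s_41 = 102;  s_42 = 129;  s_43 = 154;  s_44 = 227
  s_45 = 24;  s_46 = 239;  s_47 = 144;  s_48 = 153;  s_49 = 226;  s_50 = 189
  s_51 = 86;  s_52 = 183;  s_53 = 244;  s_54 = 203;  s_55 = 188;  s_56 = 125
  s_57 = 30;  s_58 = 153;  s_59 = 178;  s_60 = 139;  s_61 = 208;  s_62 = 71
  s_63 = 200;  s_64 = 97;  s_65 = 26;  s_66 = 149;  s_67 = 174;  s_68 = 223
  s_69 = 172;  s_70 = 227;  s_71 = 180;  s_72 = 197;  s_73 = 214;  s_74 = 49
  s_75 = 74;  s_76 = 51;  s_77 = 136;  s_78 = 31;  s_79 = 128;  s_80 = 41
  s_81 = 82;  s_82 = 237;  s_83 = 134;  s_84 = 7;  s_85 = 100;  s_86 = 123
  s_87 = 44;  s_88 = 13;  s_89 = 142;  s_90 = 73;  s_91 = 98;  s_92 = 219
  s_93 = 64;  s_94 = 119;  s_95 = 184;  s_96 = 241;  s_97 = 138;  s_98 = 197
  s_99 = 222;  s_100 = 47;  s_101 = 28;  s_102 = 147;  s_103 = 36;  s_104 = 85
  s_105 = 70;  s_106 = 225;  s_107 = 250;  s_108 = 131;  s_109 = 248;  s_110 = 79
  s_111 = 112;  s_112 = 185;  s_113 = 194;  s_114 = 29;  s_115 = 182;  s_116 = 87
  s_117 = 212;  s_118 = 43;  s_119 = 156;  s_120 = 157;  s_121 = 254;  s_122 = 249
  s_123 = 18;  s_124 = 43;  s_125 = 176;  s_126 = 167;  s_127 = 168;  s_128 = 129
  s_129 = 250;  s_130 = 245;  s_131 = 14;  s_132 = 127;  s_133 = 140;  s_134 = 67
  s_135 = 148;  s_136 = 229;  s_137 = 182;  s_138 = 145;  s_139 = 170;  s_140 = 211
  s_141 = 104;  s_142 = 127;  s_143 = 96;  s_144 = 73;  s_145 = 50;  s_146 = 77
  s_147 = 230;  s_148 = 167;  s_149 = 68;  s_150 = 219;  s_151 = 12;  s_152 = 45
  s_153 = 110;  s_154 = 169;  s_155 = 194;  s_156 = 123;  s_157 = 32;  s_158 = 215
  s_159 = 152;  s_160 = 17;  s_161 = 106;  s_162 = 37;  s_163 = 62;  s_164 = 207
  s_165 = 252;  s_166 = 243;  s_167 = 4;  s_168 = 117;  s_169 = 38;  s_170 = 65
  s_171 = 90;  s_172 = 35;  s_173 = 216;  s_174 = 175;  s_175 = 80;  s_176 = 217
  s_177 = 162;  s_178 = 125;  s_179 = 22;  s_180 = 247;  s_181 = 180;  s_182 = 139
  s_183 = 124;  s_184 = 189;  s_185 = 222;  s_186 = 89;  s_187 = 114;  s_188 = 203
  s_189 = 144;  s_190 = 7;  s_191 = 136;  s_192 = 161;  s_193 = 218;  s_194 = 85
  s_195 = 110;  s_196 = 31;  s_197 = 108;  s_198 = 163;  s_199 = 116;  s_200 = 5
  s_201 = 150;  s_202 = 241;  s_203 = 10;  s_204 = 115;  s_205 = 72;  s_206 = 223
  s_207 = 64;  s_208 = 105;  s_209 = 18;  s_210 = 173;  s_211 = 70;  s_212 = 71
  s_213 = 36;  s_214 = 59;  s_215 = 236;  s_216 = 77;  s_217 = 78;  s_218 = 9
  s_219 = 34;  s_220 = 27;  s_221 = 0;  s_222 = 55;  s_223 = 120;  s_224 = 49
  s_225 = 74;  s_226 = 133;  s_227 = 158;  s_228 = 111;  s_229 = 220;  s_230 = 83
  s_231 = 228;  s_232 = 149;  s_233 = 6;  s_234 = 161;  s_235 = 186;  s_236 = 195
  s_237 = 184;  s_238 = 15;  s_239 = 48;  s_240 = 249;  s_241 = 130;  s_242 = 221
  s_243 = 118;  s_244 = 151;  s_245 = 148;  s_246 = 235;  s_247 = 92;  s_248 = 221
  s_249 = 190;  s_250 = 185;  s_251 = 210;  s_252 = 107;  s_253 = 112;  s_254 = 103
  s_255 = 104;  s_256 = 193;  s_257 = 186;  s_258 = 181;  s_259 = 206;  s_260 = 191
  s_261 = 76;  s_262 = 3;  s_263 = 84;  s_264 = 37;  s_265 = 118;  s_266 = 81
  s_267 = 106;  s_268 = 19;  s_269 = 40;  s_270 = 63;  s_271 = 32;  s_272 = 137
  s_273 = 242;  s_274 = 13;  s_275 = 166;  s_276 = 231;  s_277 = 4;  s_278 = 155
  s_279 = 204;  s_280 = 109;  s_281 = 46;  s_282 = 105;  s_283 = 130;  s_284 = 187
  s_285 = 224;  s_286 = 151;  s_287 = 88;  s_288 = 81;  s_289 = 42;  s_290 = 229
s_291 = 147·229 + 127·42 + 217·81 = 254
s_292 = 147·254 + 127·229 + 217·42 = 15

15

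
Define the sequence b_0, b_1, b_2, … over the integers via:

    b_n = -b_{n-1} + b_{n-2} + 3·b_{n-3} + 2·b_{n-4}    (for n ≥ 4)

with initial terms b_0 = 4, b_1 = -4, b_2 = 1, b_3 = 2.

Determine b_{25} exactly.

-3706

b_4 = -1·2 + 1·1 + 3·-4 + 2·4 = -5
b_5 = -1·-5 + 1·2 + 3·1 + 2·-4 = 2
b_6 = -1·2 + 1·-5 + 3·2 + 2·1 = 1
b_7 = -1·1 + 1·2 + 3·-5 + 2·2 = -10
b_8 = -1·-10 + 1·1 + 3·2 + 2·-5 = 7
b_9 = -1·7 + 1·-10 + 3·1 + 2·2 = -10
b_10 = -1·-10 + 1·7 + 3·-10 + 2·1 = -11
b_11 = -1·-11 + 1·-10 + 3·7 + 2·-10 = 2
b_12 = -1·2 + 1·-11 + 3·-10 + 2·7 = -29
b_13 = -1·-29 + 1·2 + 3·-11 + 2·-10 = -22
b_14 = -1·-22 + 1·-29 + 3·2 + 2·-11 = -23
b_15 = -1·-23 + 1·-22 + 3·-29 + 2·2 = -82
b_16 = -1·-82 + 1·-23 + 3·-22 + 2·-29 = -65
b_17 = -1·-65 + 1·-82 + 3·-23 + 2·-22 = -130
b_18 = -1·-130 + 1·-65 + 3·-82 + 2·-23 = -227
b_19 = -1·-227 + 1·-130 + 3·-65 + 2·-82 = -262
b_20 = -1·-262 + 1·-227 + 3·-130 + 2·-65 = -485
b_21 = -1·-485 + 1·-262 + 3·-227 + 2·-130 = -718
b_22 = -1·-718 + 1·-485 + 3·-262 + 2·-227 = -1007
b_23 = -1·-1007 + 1·-718 + 3·-485 + 2·-262 = -1690
b_24 = -1·-1690 + 1·-1007 + 3·-718 + 2·-485 = -2441
b_25 = -1·-2441 + 1·-1690 + 3·-1007 + 2·-718 = -3706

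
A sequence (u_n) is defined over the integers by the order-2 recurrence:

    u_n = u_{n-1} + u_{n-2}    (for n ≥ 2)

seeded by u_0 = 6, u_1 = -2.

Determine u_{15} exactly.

1042

u_2 = 1·-2 + 1·6 = 4
u_3 = 1·4 + 1·-2 = 2
u_4 = 1·2 + 1·4 = 6
u_5 = 1·6 + 1·2 = 8
u_6 = 1·8 + 1·6 = 14
u_7 = 1·14 + 1·8 = 22
u_8 = 1·22 + 1·14 = 36
u_9 = 1·36 + 1·22 = 58
u_10 = 1·58 + 1·36 = 94
u_11 = 1·94 + 1·58 = 152
u_12 = 1·152 + 1·94 = 246
u_13 = 1·246 + 1·152 = 398
u_14 = 1·398 + 1·246 = 644
u_15 = 1·644 + 1·398 = 1042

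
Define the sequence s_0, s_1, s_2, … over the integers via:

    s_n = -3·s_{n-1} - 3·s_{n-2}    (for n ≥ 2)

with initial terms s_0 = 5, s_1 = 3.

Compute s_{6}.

-135

s_2 = -3·3 + -3·5 = -24
s_3 = -3·-24 + -3·3 = 63
s_4 = -3·63 + -3·-24 = -117
s_5 = -3·-117 + -3·63 = 162
s_6 = -3·162 + -3·-117 = -135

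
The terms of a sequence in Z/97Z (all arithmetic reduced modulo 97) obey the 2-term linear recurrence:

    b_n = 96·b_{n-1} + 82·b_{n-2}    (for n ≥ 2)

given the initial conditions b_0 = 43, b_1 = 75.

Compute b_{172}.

24

b_2 = 96·75 + 82·43 = 56
b_3 = 96·56 + 82·75 = 80
b_4 = 96·80 + 82·56 = 50
b_5 = 96·50 + 82·80 = 11
b_6 = 96·11 + 82·50 = 15
b_7 = 96·15 + 82·11 = 14
b_8 = 96·14 + 82·15 = 52
b_9 = 96·52 + 82·14 = 29
b_10 = 96·29 + 82·52 = 64
b_11 = 96·64 + 82·29 = 83
b_12 = 96·83 + 82·64 = 24
b_13 = 96·24 + 82·83 = 89
b_14 = 96·89 + 82·24 = 36
b_15 = 96·36 + 82·89 = 84
b_16 = 96·84 + 82·36 = 55
b_17 = 96·55 + 82·84 = 43
b_18 = 96·43 + 82·55 = 5
b_19 = 96·5 + 82·43 = 29
b_20 = 96·29 + 82·5 = 90
b_21 = 96·90 + 82·29 = 57
b_22 = 96·57 + 82·90 = 48
b_23 = 96·48 + 82·57 = 67
b_24 = 96·67 + 82·48 = 86
b_25 = 96·86 + 82·67 = 73
b_26 = 96·73 + 82·86 = 92
b_27 = 96·92 + 82·73 = 74
b_28 = 96·74 + 82·92 = 1
b_29 = 96·1 + 82·74 = 53
b_30 = 96·53 + 82·1 = 29
b_31 = 96·29 + 82·53 = 49
b_32 = 96·49 + 82·29 = 1
b_33 = 96·1 + 82·49 = 40
b_34 = 96·40 + 82·1 = 42
b_35 = 96·42 + 82·40 = 37
b_36 = 96·37 + 82·42 = 12
b_37 = 96·12 + 82·37 = 15
b_38 = 96·15 + 82·12 = 96
b_39 = 96·96 + 82·15 = 67
b_40 = 96·67 + 82·96 = 45
b_41 = 96·45 + 82·67 = 17
b_42 = 96·17 + 82·45 = 84
b_43 = 96·84 + 82·17 = 49
b_44 = 96·49 + 82·84 = 49
b_45 = 96·49 + 82·49 = 89
b_46 = 96·89 + 82·49 = 49
b_47 = 96·49 + 82·89 = 71
b_48 = 96·71 + 82·49 = 67
b_49 = 96·67 + 82·71 = 32
b_50 = 96·32 + 82·67 = 30
b_51 = 96·30 + 82·32 = 72
b_52 = 96·72 + 82·30 = 60
b_53 = 96·60 + 82·72 = 24
b_54 = 96·24 + 82·60 = 46
b_55 = 96·46 + 82·24 = 79
b_56 = 96·79 + 82·46 = 7
b_57 = 96·7 + 82·79 = 69
b_58 = 96·69 + 82·7 = 20
b_59 = 96·20 + 82·69 = 12
b_60 = 96·12 + 82·20 = 76
b_61 = 96·76 + 82·12 = 35
b_62 = 96·35 + 82·76 = 86
b_63 = 96·86 + 82·35 = 68
b_64 = 96·68 + 82·86 = 0
b_65 = 96·0 + 82·68 = 47
b_66 = 96·47 + 82·0 = 50
b_67 = 96·50 + 82·47 = 21
b_68 = 96·21 + 82·50 = 5
b_69 = 96·5 + 82·21 = 68
b_70 = 96·68 + 82·5 = 51
b_71 = 96·51 + 82·68 = 93
b_72 = 96·93 + 82·51 = 15
b_73 = 96·15 + 82·93 = 45
b_74 = 96·45 + 82·15 = 21
b_75 = 96·21 + 82·45 = 80
b_76 = 96·80 + 82·21 = 90
b_77 = 96·90 + 82·80 = 68
b_78 = 96·68 + 82·90 = 37
b_79 = 96·37 + 82·68 = 10
b_80 = 96·10 + 82·37 = 17
b_81 = 96·17 + 82·10 = 27
b_82 = 96·27 + 82·17 = 9
b_83 = 96·9 + 82·27 = 71
b_84 = 96·71 + 82·9 = 85
b_85 = 96·85 + 82·71 = 14
b_86 = 96·14 + 82·85 = 69
b_87 = 96·69 + 82·14 = 12
b_88 = 96·12 + 82·69 = 20
b_89 = 96·20 + 82·12 = 91
b_90 = 96·91 + 82·20 = 94
b_91 = 96·94 + 82·91 = 93
b_92 = 96·93 + 82·94 = 49
b_93 = 96·49 + 82·93 = 11
b_94 = 96·11 + 82·49 = 30
b_95 = 96·30 + 82·11 = 96
b_96 = 96·96 + 82·30 = 36
b_97 = 96·36 + 82·96 = 76
b_98 = 96·76 + 82·36 = 63
b_99 = 96·63 + 82·76 = 58
b_100 = 96·58 + 82·63 = 64
b_101 = 96·64 + 82·58 = 36
b_102 = 96·36 + 82·64 = 71
b_103 = 96·71 + 82·36 = 68
b_104 = 96·68 + 82·71 = 31
b_105 = 96·31 + 82·68 = 16
b_106 = 96·16 + 82·31 = 4
b_107 = 96·4 + 82·16 = 47
b_108 = 96·47 + 82·4 = 87
b_109 = 96·87 + 82·47 = 81
b_110 = 96·81 + 82·87 = 69
b_111 = 96·69 + 82·81 = 74
b_112 = 96·74 + 82·69 = 55
b_113 = 96·55 + 82·74 = 96
b_114 = 96·96 + 82·55 = 49
b_115 = 96·49 + 82·96 = 63
b_116 = 96·63 + 82·49 = 75
b_117 = 96·75 + 82·63 = 47
b_118 = 96·47 + 82·75 = 89
b_119 = 96·89 + 82·47 = 79
b_120 = 96·79 + 82·89 = 41
b_121 = 96·41 + 82·79 = 35
b_122 = 96·35 + 82·41 = 29
b_123 = 96·29 + 82·35 = 28
b_124 = 96·28 + 82·29 = 22
b_125 = 96·22 + 82·28 = 43
b_126 = 96·43 + 82·22 = 15
b_127 = 96·15 + 82·43 = 19
b_128 = 96·19 + 82·15 = 47
b_129 = 96·47 + 82·19 = 56
b_130 = 96·56 + 82·47 = 15
b_131 = 96·15 + 82·56 = 18
b_132 = 96·18 + 82·15 = 48
b_133 = 96·48 + 82·18 = 70
b_134 = 96·70 + 82·48 = 83
b_135 = 96·83 + 82·70 = 31
b_136 = 96·31 + 82·83 = 82
b_137 = 96·82 + 82·31 = 35
b_138 = 96·35 + 82·82 = 93
b_139 = 96·93 + 82·35 = 61
b_140 = 96·61 + 82·93 = 96
b_141 = 96·96 + 82·61 = 56
b_142 = 96·56 + 82·96 = 56
b_143 = 96·56 + 82·56 = 74
b_144 = 96·74 + 82·56 = 56
b_145 = 96·56 + 82·74 = 95
b_146 = 96·95 + 82·56 = 35
b_147 = 96·35 + 82·95 = 92
b_148 = 96·92 + 82·35 = 62
b_149 = 96·62 + 82·92 = 13
b_150 = 96·13 + 82·62 = 27
b_151 = 96·27 + 82·13 = 69
b_152 = 96·69 + 82·27 = 11
b_153 = 96·11 + 82·69 = 21
b_154 = 96·21 + 82·11 = 8
b_155 = 96·8 + 82·21 = 65
b_156 = 96·65 + 82·8 = 9
b_157 = 96·9 + 82·65 = 83
b_158 = 96·83 + 82·9 = 73
b_159 = 96·73 + 82·83 = 40
b_160 = 96·40 + 82·73 = 29
b_161 = 96·29 + 82·40 = 50
b_162 = 96·50 + 82·29 = 0
b_163 = 96·0 + 82·50 = 26
b_164 = 96·26 + 82·0 = 71
b_165 = 96·71 + 82·26 = 24
b_166 = 96·24 + 82·71 = 75
b_167 = 96·75 + 82·24 = 50
b_168 = 96·50 + 82·75 = 86
b_169 = 96·86 + 82·50 = 37
b_170 = 96·37 + 82·86 = 31
b_171 = 96·31 + 82·37 = 93
b_172 = 96·93 + 82·31 = 24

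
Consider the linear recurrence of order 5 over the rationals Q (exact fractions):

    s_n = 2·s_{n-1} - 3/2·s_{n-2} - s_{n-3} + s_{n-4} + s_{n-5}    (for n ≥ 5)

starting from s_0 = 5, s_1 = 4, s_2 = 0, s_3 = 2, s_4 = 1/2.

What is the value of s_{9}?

s_5 = 2·1/2 + -3/2·2 + -1·0 + 1·4 + 1·5 = 7
s_6 = 2·7 + -3/2·1/2 + -1·2 + 1·0 + 1·4 = 61/4
s_7 = 2·61/4 + -3/2·7 + -1·1/2 + 1·2 + 1·0 = 43/2
s_8 = 2·43/2 + -3/2·61/4 + -1·7 + 1·1/2 + 1·2 = 125/8
s_9 = 2·125/8 + -3/2·43/2 + -1·61/4 + 1·7 + 1·1/2 = -35/4

-35/4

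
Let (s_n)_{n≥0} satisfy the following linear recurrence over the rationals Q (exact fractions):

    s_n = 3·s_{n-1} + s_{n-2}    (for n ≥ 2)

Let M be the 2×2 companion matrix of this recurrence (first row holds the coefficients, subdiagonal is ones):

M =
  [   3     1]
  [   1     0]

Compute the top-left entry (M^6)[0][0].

(M^6)[0][0] is the top entry after applying M 6 times to the unit state (1, 0). Equivalently it is h_{7} for the auxiliary sequence (h_n) obeying the same recurrence with h_1 = 1 and h_i = 0 for 0 ≤ i < 1:
h_2 = 3·1 + 1·0 = 3
h_3 = 3·3 + 1·1 = 10
h_4 = 3·10 + 1·3 = 33
h_5 = 3·33 + 1·10 = 109
h_6 = 3·109 + 1·33 = 360
h_7 = 3·360 + 1·109 = 1189

1189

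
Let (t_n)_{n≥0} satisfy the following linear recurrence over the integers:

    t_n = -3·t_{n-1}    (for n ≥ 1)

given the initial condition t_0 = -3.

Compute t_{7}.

t_1 = -3·-3 = 9
t_2 = -3·9 = -27
t_3 = -3·-27 = 81
t_4 = -3·81 = -243
t_5 = -3·-243 = 729
t_6 = -3·729 = -2187
t_7 = -3·-2187 = 6561

6561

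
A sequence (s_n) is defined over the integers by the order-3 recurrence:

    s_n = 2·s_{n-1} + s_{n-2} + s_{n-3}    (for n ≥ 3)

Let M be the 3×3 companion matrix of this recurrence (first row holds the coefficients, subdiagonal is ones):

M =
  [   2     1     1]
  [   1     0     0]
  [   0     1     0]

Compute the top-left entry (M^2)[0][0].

(M^2)[0][0] is the top entry after applying M 2 times to the unit state (1, 0, 0). Equivalently it is h_{4} for the auxiliary sequence (h_n) obeying the same recurrence with h_2 = 1 and h_i = 0 for 0 ≤ i < 2:
h_3 = 2·1 + 1·0 + 1·0 = 2
h_4 = 2·2 + 1·1 + 1·0 = 5

5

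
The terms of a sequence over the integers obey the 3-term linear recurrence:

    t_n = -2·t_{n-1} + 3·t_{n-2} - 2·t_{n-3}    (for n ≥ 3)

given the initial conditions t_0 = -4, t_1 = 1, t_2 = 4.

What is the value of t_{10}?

t_3 = -2·4 + 3·1 + -2·-4 = 3
t_4 = -2·3 + 3·4 + -2·1 = 4
t_5 = -2·4 + 3·3 + -2·4 = -7
t_6 = -2·-7 + 3·4 + -2·3 = 20
t_7 = -2·20 + 3·-7 + -2·4 = -69
t_8 = -2·-69 + 3·20 + -2·-7 = 212
t_9 = -2·212 + 3·-69 + -2·20 = -671
t_10 = -2·-671 + 3·212 + -2·-69 = 2116

2116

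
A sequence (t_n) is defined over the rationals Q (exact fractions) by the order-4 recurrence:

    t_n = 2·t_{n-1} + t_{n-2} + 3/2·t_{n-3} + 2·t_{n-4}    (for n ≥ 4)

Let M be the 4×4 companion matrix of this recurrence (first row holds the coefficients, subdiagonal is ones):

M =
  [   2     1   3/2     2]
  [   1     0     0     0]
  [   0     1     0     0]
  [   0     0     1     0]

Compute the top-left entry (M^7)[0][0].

712

(M^7)[0][0] is the top entry after applying M 7 times to the unit state (1, 0, 0, 0). Equivalently it is h_{10} for the auxiliary sequence (h_n) obeying the same recurrence with h_3 = 1 and h_i = 0 for 0 ≤ i < 3:
h_4 = 2·1 + 1·0 + 3/2·0 + 2·0 = 2
h_5 = 2·2 + 1·1 + 3/2·0 + 2·0 = 5
h_6 = 2·5 + 1·2 + 3/2·1 + 2·0 = 27/2
h_7 = 2·27/2 + 1·5 + 3/2·2 + 2·1 = 37
h_8 = 2·37 + 1·27/2 + 3/2·5 + 2·2 = 99
h_9 = 2·99 + 1·37 + 3/2·27/2 + 2·5 = 1061/4
h_10 = 2·1061/4 + 1·99 + 3/2·37 + 2·27/2 = 712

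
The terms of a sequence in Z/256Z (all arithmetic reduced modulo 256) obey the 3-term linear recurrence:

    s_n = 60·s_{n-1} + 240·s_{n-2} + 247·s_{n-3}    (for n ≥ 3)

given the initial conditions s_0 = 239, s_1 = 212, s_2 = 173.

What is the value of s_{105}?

77

s_3 = 60·173 + 240·212 + 247·239 = 229
s_4 = 60·229 + 240·173 + 247·212 = 104
s_5 = 60·104 + 240·229 + 247·173 = 251
s_6 = 60·251 + 240·104 + 247·229 = 71
s_7 = 60·71 + 240·251 + 247·104 = 76
s_8 = 60·76 + 240·71 + 247·251 = 141
s_9 = 60·141 + 240·76 + 247·71 = 205
s_10 = 60·205 + 240·141 + 247·76 = 144
s_11 = 60·144 + 240·205 + 247·141 = 251
s_12 = 60·251 + 240·144 + 247·205 = 159
s_13 = 60·159 + 240·251 + 247·144 = 132
s_14 = 60·132 + 240·159 + 247·251 = 45
s_15 = 60·45 + 240·132 + 247·159 = 181
s_16 = 60·181 + 240·45 + 247·132 = 248
s_17 = 60·248 + 240·181 + 247·45 = 59
s_18 = 60·59 + 240·248 + 247·181 = 247
s_19 = 60·247 + 240·59 + 247·248 = 124
s_20 = 60·124 + 240·247 + 247·59 = 141
s_21 = 60·141 + 240·124 + 247·247 = 157
s_22 = 60·157 + 240·141 + 247·124 = 160
s_23 = 60·160 + 240·157 + 247·141 = 187
s_24 = 60·187 + 240·160 + 247·157 = 79
s_25 = 60·79 + 240·187 + 247·160 = 52
s_26 = 60·52 + 240·79 + 247·187 = 173
s_27 = 60·173 + 240·52 + 247·79 = 133
s_28 = 60·133 + 240·173 + 247·52 = 136
s_29 = 60·136 + 240·133 + 247·173 = 123
s_30 = 60·123 + 240·136 + 247·133 = 167
s_31 = 60·167 + 240·123 + 247·136 = 172
s_32 = 60·172 + 240·167 + 247·123 = 141
s_33 = 60·141 + 240·172 + 247·167 = 109
s_34 = 60·109 + 240·141 + 247·172 = 176
s_35 = 60·176 + 240·109 + 247·141 = 123
s_36 = 60·123 + 240·176 + 247·109 = 255
s_37 = 60·255 + 240·123 + 247·176 = 228
s_38 = 60·228 + 240·255 + 247·123 = 45
s_39 = 60·45 + 240·228 + 247·255 = 85
s_40 = 60·85 + 240·45 + 247·228 = 24
s_41 = 60·24 + 240·85 + 247·45 = 187
s_42 = 60·187 + 240·24 + 247·85 = 87
s_43 = 60·87 + 240·187 + 247·24 = 220
s_44 = 60·220 + 240·87 + 247·187 = 141
s_45 = 60·141 + 240·220 + 247·87 = 61
s_46 = 60·61 + 240·141 + 247·220 = 192
s_47 = 60·192 + 240·61 + 247·141 = 59
s_48 = 60·59 + 240·192 + 247·61 = 175
s_49 = 60·175 + 240·59 + 247·192 = 148
s_50 = 60·148 + 240·175 + 247·59 = 173
s_51 = 60·173 + 240·148 + 247·175 = 37
s_52 = 60·37 + 240·173 + 247·148 = 168
s_53 = 60·168 + 240·37 + 247·173 = 251
s_54 = 60·251 + 240·168 + 247·37 = 7
s_55 = 60·7 + 240·251 + 247·168 = 12
s_56 = 60·12 + 240·7 + 247·251 = 141
s_57 = 60·141 + 240·12 + 247·7 = 13
s_58 = 60·13 + 240·141 + 247·12 = 208
s_59 = 60·208 + 240·13 + 247·141 = 251
s_60 = 60·251 + 240·208 + 247·13 = 95
s_61 = 60·95 + 240·251 + 247·208 = 68
s_62 = 60·68 + 240·95 + 247·251 = 45
s_63 = 60·45 + 240·68 + 247·95 = 245
s_64 = 60·245 + 240·45 + 247·68 = 56
s_65 = 60·56 + 240·245 + 247·45 = 59
s_66 = 60·59 + 240·56 + 247·245 = 183
s_67 = 60·183 + 240·59 + 247·56 = 60
s_68 = 60·60 + 240·183 + 247·59 = 141
s_69 = 60·141 + 240·60 + 247·183 = 221
s_70 = 60·221 + 240·141 + 247·60 = 224
s_71 = 60·224 + 240·221 + 247·141 = 187
s_72 = 60·187 + 240·224 + 247·221 = 15
s_73 = 60·15 + 240·187 + 247·224 = 244
s_74 = 60·244 + 240·15 + 247·187 = 173
s_75 = 60·173 + 240·244 + 247·15 = 197
s_76 = 60·197 + 240·173 + 247·244 = 200
s_77 = 60·200 + 240·197 + 247·173 = 123
s_78 = 60·123 + 240·200 + 247·197 = 103
s_79 = 60·103 + 240·123 + 247·200 = 108
s_80 = 60·108 + 240·103 + 247·123 = 141
s_81 = 60·141 + 240·108 + 247·103 = 173
s_82 = 60·173 + 240·141 + 247·108 = 240
s_83 = 60·240 + 240·173 + 247·141 = 123
s_84 = 60·123 + 240·240 + 247·173 = 191
s_85 = 60·191 + 240·123 + 247·240 = 164
s_86 = 60·164 + 240·191 + 247·123 = 45
s_87 = 60·45 + 240·164 + 247·191 = 149
s_88 = 60·149 + 240·45 + 247·164 = 88
s_89 = 60·88 + 240·149 + 247·45 = 187
s_90 = 60·187 + 240·88 + 247·149 = 23
s_91 = 60·23 + 240·187 + 247·88 = 156
s_92 = 60·156 + 240·23 + 247·187 = 141
s_93 = 60·141 + 240·156 + 247·23 = 125
s_94 = 60·125 + 240·141 + 247·156 = 0
s_95 = 60·0 + 240·125 + 247·141 = 59
s_96 = 60·59 + 240·0 + 247·125 = 111
s_97 = 60·111 + 240·59 + 247·0 = 84
s_98 = 60·84 + 240·111 + 247·59 = 173
s_99 = 60·173 + 240·84 + 247·111 = 101
s_100 = 60·101 + 240·173 + 247·84 = 232
s_101 = 60·232 + 240·101 + 247·173 = 251
s_102 = 60·251 + 240·232 + 247·101 = 199
s_103 = 60·199 + 240·251 + 247·232 = 204
s_104 = 60·204 + 240·199 + 247·251 = 141
s_105 = 60·141 + 240·204 + 247·199 = 77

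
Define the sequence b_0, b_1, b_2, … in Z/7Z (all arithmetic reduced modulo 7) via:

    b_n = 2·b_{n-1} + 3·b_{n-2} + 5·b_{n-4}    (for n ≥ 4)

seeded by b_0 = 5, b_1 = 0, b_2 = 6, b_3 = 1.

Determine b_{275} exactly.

b_4 = 2·1 + 3·6 + 0·0 + 5·5 = 3
b_5 = 2·3 + 3·1 + 0·6 + 5·0 = 2
b_6 = 2·2 + 3·3 + 0·1 + 5·6 = 1
b_7 = 2·1 + 3·2 + 0·3 + 5·1 = 6
b_8 = 2·6 + 3·1 + 0·2 + 5·3 = 2
b_9 = 2·2 + 3·6 + 0·1 + 5·2 = 4
Continuing the recurrence:
  b_10 = 5;  b_11 = 3;  b_12 = 3;  b_13 = 0;  b_14 = 6;  b_15 = 6
  b_16 = 3;  b_17 = 3;  b_18 = 3;  b_19 = 3;  b_20 = 2;  b_21 = 0
  b_22 = 0;  b_23 = 1;  b_24 = 5;  b_25 = 6;  b_26 = 6;  b_27 = 0
  b_28 = 1;  b_29 = 4;  b_30 = 6;  b_31 = 3;  b_32 = 1;  b_33 = 3
  b_34 = 4;  b_35 = 4;  b_36 = 4;  b_37 = 0;  b_38 = 4;  b_39 = 0
  b_40 = 4;  b_41 = 1;  b_42 = 6;  b_43 = 1;  b_44 = 5;  b_45 = 4
  b_46 = 4;  b_47 = 4;  b_48 = 3;  b_49 = 3;  b_50 = 0;  b_51 = 1
  b_52 = 3;  b_53 = 3;  b_54 = 1;  b_55 = 2;  b_56 = 1;  b_57 = 2
  b_58 = 5;  b_59 = 5;  b_60 = 2;  b_61 = 1;  b_62 = 5;  b_63 = 3
  b_64 = 3;  b_65 = 6;  b_66 = 4;  b_67 = 6;  b_68 = 4;  b_69 = 0
  b_70 = 4;  b_71 = 3;  b_72 = 3;  b_73 = 1;  b_74 = 3;  b_75 = 3
  b_76 = 2;  b_77 = 4;  b_78 = 1;  b_79 = 1;  b_80 = 1;  b_81 = 4
  b_82 = 2;  b_83 = 0;  b_84 = 4;  b_85 = 0;  b_86 = 1;  b_87 = 2
  b_88 = 6;  b_89 = 4;  b_90 = 3;  b_91 = 0;  b_92 = 4;  b_93 = 0
  b_94 = 6;  b_95 = 5;  b_96 = 6;  b_97 = 6;  b_98 = 4;  b_99 = 2
  b_100 = 4;  b_101 = 2;  b_102 = 1;  b_103 = 4;  b_104 = 3;  b_105 = 0
  b_106 = 0;  b_107 = 6;  b_108 = 6;  b_109 = 2;  b_110 = 1;  b_111 = 3
  b_112 = 4;  b_113 = 6;  b_114 = 1;  b_115 = 0;  b_116 = 2;  b_117 = 6
  b_118 = 2;  b_119 = 1;  b_120 = 4;  b_121 = 6;  b_122 = 6;  b_123 = 0
  b_124 = 3;  b_125 = 1;  b_126 = 6;  b_127 = 1;  b_128 = 0;  b_129 = 1
  b_130 = 4;  b_131 = 2;  b_132 = 2;  b_133 = 1;  b_134 = 0;  b_135 = 6
  b_136 = 1;  b_137 = 4;  b_138 = 4;  b_139 = 1;  b_140 = 5;  b_141 = 5
  b_142 = 3;  b_143 = 5;  b_144 = 2;  b_145 = 2;  b_146 = 4;  b_147 = 4
  b_148 = 2;  b_149 = 5;  b_150 = 1;  b_151 = 2;  b_152 = 3;  b_153 = 2
  b_154 = 4;  b_155 = 3;  b_156 = 5;  b_157 = 1;  b_158 = 2;  b_159 = 1
  b_160 = 5;  b_161 = 4;  b_162 = 5;  b_163 = 6;  b_164 = 3;  b_165 = 2
  b_166 = 3;  b_167 = 0;  b_168 = 3;  b_169 = 2;  b_170 = 0;  b_171 = 6
  b_172 = 6;  b_173 = 5;  b_174 = 0;  b_175 = 3;  b_176 = 1;  b_177 = 1
  b_178 = 5;  b_179 = 0;  b_180 = 6;  b_181 = 3;  b_182 = 0;  b_183 = 2
  b_184 = 6;  b_185 = 5;  b_186 = 0;  b_187 = 4;  b_188 = 3;  b_189 = 1
  b_190 = 4;  b_191 = 3;  b_192 = 5;  b_193 = 3;  b_194 = 6;  b_195 = 1
  b_196 = 3;  b_197 = 3;  b_198 = 3;  b_199 = 6;  b_200 = 1;  b_201 = 0
  b_202 = 4;  b_203 = 3;  b_204 = 2;  b_205 = 6;  b_206 = 3;  b_207 = 4
  b_208 = 6;  b_209 = 5;  b_210 = 1;  b_211 = 2;  b_212 = 2;  b_213 = 0
  b_214 = 4;  b_215 = 4;  b_216 = 2;  b_217 = 2;  b_218 = 2;  b_219 = 2
  b_220 = 6;  b_221 = 0;  b_222 = 0;  b_223 = 3;  b_224 = 1;  b_225 = 4
  b_226 = 4;  b_227 = 0;  b_228 = 3;  b_229 = 5;  b_230 = 4;  b_231 = 2
  b_232 = 3;  b_233 = 2;  b_234 = 5;  b_235 = 5;  b_236 = 5;  b_237 = 0
  b_238 = 5;  b_239 = 0;  b_240 = 5;  b_241 = 3;  b_242 = 4;  b_243 = 3
  b_244 = 1;  b_245 = 5;  b_246 = 5;  b_247 = 5;  b_248 = 2;  b_249 = 2
  b_250 = 0;  b_251 = 3;  b_252 = 2;  b_253 = 2;  b_254 = 3;  b_255 = 6
  b_256 = 3;  b_257 = 6;  b_258 = 1;  b_259 = 1;  b_260 = 6;  b_261 = 3
  b_262 = 1;  b_263 = 2;  b_264 = 2;  b_265 = 4;  b_266 = 5;  b_267 = 4
  b_268 = 5;  b_269 = 0;  b_270 = 5;  b_271 = 2;  b_272 = 2;  b_273 = 3
b_274 = 2·3 + 3·2 + 0·2 + 5·5 = 2
b_275 = 2·2 + 3·3 + 0·2 + 5·2 = 2

2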